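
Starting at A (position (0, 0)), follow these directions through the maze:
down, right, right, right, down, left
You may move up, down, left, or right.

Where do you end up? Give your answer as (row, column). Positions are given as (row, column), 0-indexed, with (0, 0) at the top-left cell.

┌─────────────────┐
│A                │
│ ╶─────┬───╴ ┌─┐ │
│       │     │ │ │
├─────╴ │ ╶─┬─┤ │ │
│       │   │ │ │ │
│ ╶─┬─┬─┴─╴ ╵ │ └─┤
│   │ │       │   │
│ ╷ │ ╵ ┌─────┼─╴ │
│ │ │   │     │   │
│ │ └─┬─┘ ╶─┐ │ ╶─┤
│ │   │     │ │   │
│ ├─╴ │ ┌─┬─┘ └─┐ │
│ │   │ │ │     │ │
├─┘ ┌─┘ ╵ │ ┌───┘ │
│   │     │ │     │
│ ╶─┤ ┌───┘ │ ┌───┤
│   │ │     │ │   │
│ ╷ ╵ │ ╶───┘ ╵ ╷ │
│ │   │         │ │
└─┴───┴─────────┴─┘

Following directions step by step:
Start: (0, 0)
  down: (0, 0) → (1, 0)
  right: (1, 0) → (1, 1)
  right: (1, 1) → (1, 2)
  right: (1, 2) → (1, 3)
  down: (1, 3) → (2, 3)
  left: (2, 3) → (2, 2)
Final position: (2, 2)

Path taken:

┌─────────────────┐
│A                │
│ ╶─────┬───╴ ┌─┐ │
│↳ → → ↓│     │ │ │
├─────╴ │ ╶─┬─┤ │ │
│    B ↲│   │ │ │ │
│ ╶─┬─┬─┴─╴ ╵ │ └─┤
│   │ │       │   │
│ ╷ │ ╵ ┌─────┼─╴ │
│ │ │   │     │   │
│ │ └─┬─┘ ╶─┐ │ ╶─┤
│ │   │     │ │   │
│ ├─╴ │ ┌─┬─┘ └─┐ │
│ │   │ │ │     │ │
├─┘ ┌─┘ ╵ │ ┌───┘ │
│   │     │ │     │
│ ╶─┤ ┌───┘ │ ┌───┤
│   │ │     │ │   │
│ ╷ ╵ │ ╶───┘ ╵ ╷ │
│ │   │         │ │
└─┴───┴─────────┴─┘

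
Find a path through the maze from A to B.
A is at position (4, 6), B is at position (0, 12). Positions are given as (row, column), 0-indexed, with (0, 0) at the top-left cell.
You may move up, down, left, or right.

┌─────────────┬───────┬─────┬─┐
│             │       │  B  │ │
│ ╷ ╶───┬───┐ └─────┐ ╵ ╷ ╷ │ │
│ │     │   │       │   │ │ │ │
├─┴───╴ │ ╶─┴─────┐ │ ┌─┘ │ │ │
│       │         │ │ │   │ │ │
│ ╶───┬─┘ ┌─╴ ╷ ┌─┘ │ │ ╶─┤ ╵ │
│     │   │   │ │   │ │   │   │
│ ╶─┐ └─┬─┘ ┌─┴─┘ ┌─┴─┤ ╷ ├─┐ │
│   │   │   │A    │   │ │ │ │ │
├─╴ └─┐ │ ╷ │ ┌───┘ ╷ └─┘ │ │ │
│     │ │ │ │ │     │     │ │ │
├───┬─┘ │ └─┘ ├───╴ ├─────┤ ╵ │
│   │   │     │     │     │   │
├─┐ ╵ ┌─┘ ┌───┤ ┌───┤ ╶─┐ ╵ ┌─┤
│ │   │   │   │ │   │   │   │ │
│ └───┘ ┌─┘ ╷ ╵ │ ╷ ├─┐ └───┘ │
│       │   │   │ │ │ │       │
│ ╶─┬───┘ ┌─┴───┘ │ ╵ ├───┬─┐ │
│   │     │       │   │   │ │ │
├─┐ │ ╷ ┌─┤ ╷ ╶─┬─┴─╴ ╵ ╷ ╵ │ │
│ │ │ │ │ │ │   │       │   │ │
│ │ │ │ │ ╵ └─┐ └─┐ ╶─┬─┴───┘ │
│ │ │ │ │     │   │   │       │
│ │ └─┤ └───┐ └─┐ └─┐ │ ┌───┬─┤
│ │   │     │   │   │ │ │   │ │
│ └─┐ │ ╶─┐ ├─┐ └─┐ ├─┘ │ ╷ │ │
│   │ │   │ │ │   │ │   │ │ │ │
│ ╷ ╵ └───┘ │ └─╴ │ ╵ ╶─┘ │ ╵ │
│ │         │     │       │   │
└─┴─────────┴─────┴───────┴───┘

Finding the shortest path from (4, 6) to (0, 12):
Path length: 52 steps
Directions: down → down → left → left → down → left → down → left → left → left → down → right → down → down → down → right → down → down → right → right → right → up → up → left → left → up → up → up → right → up → right → up → right → down → right → up → up → right → right → up → up → right → down → right → right → up → up → left → up → right → up → up

Solution:

┌─────────────┬───────┬─────┬─┐
│             │       │  B  │ │
│ ╷ ╶───┬───┐ └─────┐ ╵ ╷ ╷ │ │
│ │     │   │       │   │↑│ │ │
├─┴───╴ │ ╶─┴─────┐ │ ┌─┘ │ │ │
│       │         │ │ │↱ ↑│ │ │
│ ╶───┬─┘ ┌─╴ ╷ ┌─┘ │ │ ╶─┤ ╵ │
│     │   │   │ │   │ │↑ ↰│   │
│ ╶─┐ └─┬─┘ ┌─┴─┘ ┌─┴─┤ ╷ ├─┐ │
│   │   │   │A    │↱ ↓│ │↑│ │ │
├─╴ └─┐ │ ╷ │ ┌───┘ ╷ └─┘ │ │ │
│     │ │ │ │↓│    ↑│↳ → ↑│ │ │
├───┬─┘ │ └─┘ ├───╴ ├─────┤ ╵ │
│   │   │↓ ← ↲│↱ → ↑│     │   │
├─┐ ╵ ┌─┘ ┌───┤ ┌───┤ ╶─┐ ╵ ┌─┤
│ │   │↓ ↲│↱ ↓│↑│   │   │   │ │
│ └───┘ ┌─┘ ╷ ╵ │ ╷ ├─┐ └───┘ │
│↓ ← ← ↲│↱ ↑│↳ ↑│ │ │ │       │
│ ╶─┬───┘ ┌─┴───┘ │ ╵ ├───┬─┐ │
│↳ ↓│  ↱ ↑│       │   │   │ │ │
├─┐ │ ╷ ┌─┤ ╷ ╶─┬─┴─╴ ╵ ╷ ╵ │ │
│ │↓│ │↑│ │ │   │       │   │ │
│ │ │ │ │ ╵ └─┐ └─┐ ╶─┬─┴───┘ │
│ │↓│ │↑│     │   │   │       │
│ │ └─┤ └───┐ └─┐ └─┐ │ ┌───┬─┤
│ │↳ ↓│↑ ← ↰│   │   │ │ │   │ │
│ └─┐ │ ╶─┐ ├─┐ └─┐ ├─┘ │ ╷ │ │
│   │↓│   │↑│ │   │ │   │ │ │ │
│ ╷ ╵ └───┘ │ └─╴ │ ╵ ╶─┘ │ ╵ │
│ │  ↳ → → ↑│     │       │   │
└─┴─────────┴─────┴───────┴───┘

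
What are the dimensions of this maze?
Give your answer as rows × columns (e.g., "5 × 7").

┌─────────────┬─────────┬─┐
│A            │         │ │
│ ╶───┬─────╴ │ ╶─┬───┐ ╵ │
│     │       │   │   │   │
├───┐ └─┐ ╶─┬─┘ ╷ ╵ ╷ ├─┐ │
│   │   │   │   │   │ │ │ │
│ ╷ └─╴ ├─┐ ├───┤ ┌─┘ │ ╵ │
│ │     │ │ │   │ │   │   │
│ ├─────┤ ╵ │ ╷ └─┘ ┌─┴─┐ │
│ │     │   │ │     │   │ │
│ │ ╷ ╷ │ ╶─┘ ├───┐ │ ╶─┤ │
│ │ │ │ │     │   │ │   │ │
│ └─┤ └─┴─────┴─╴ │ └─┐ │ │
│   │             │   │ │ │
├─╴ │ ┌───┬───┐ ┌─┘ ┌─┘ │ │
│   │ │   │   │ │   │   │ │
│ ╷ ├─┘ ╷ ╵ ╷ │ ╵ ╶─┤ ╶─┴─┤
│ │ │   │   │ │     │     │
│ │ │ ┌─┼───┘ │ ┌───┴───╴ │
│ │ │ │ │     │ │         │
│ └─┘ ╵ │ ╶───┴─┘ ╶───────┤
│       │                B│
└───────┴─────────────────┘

Counting the maze dimensions:
Rows (vertical): 11
Columns (horizontal): 13
Dimensions: 11 × 13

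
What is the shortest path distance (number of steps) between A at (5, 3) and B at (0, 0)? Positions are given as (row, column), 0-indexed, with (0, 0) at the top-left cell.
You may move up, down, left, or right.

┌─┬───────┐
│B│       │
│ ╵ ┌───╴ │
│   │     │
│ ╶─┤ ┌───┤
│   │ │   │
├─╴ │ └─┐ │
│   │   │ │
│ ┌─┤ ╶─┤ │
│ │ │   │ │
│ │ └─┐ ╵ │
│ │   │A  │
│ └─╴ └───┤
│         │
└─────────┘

Finding path from (5, 3) to (0, 0):
Path: (5,3) → (4,3) → (4,2) → (3,2) → (2,2) → (1,2) → (1,3) → (1,4) → (0,4) → (0,3) → (0,2) → (0,1) → (1,1) → (1,0) → (0,0)
Distance: 14 steps

Solution:

┌─┬───────┐
│B│↓ ← ← ↰│
│ ╵ ┌───╴ │
│↑ ↲│↱ → ↑│
│ ╶─┤ ┌───┤
│   │↑│   │
├─╴ │ └─┐ │
│   │↑  │ │
│ ┌─┤ ╶─┤ │
│ │ │↑ ↰│ │
│ │ └─┐ ╵ │
│ │   │A  │
│ └─╴ └───┤
│         │
└─────────┘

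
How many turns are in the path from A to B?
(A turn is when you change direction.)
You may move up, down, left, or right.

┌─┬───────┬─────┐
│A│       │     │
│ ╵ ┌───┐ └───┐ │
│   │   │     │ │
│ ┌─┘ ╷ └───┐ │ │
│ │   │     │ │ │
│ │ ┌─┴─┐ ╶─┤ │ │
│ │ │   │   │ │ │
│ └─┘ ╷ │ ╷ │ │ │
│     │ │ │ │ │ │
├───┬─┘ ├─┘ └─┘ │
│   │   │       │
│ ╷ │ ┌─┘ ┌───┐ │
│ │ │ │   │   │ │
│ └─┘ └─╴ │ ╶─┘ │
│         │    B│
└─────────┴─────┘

Directions: down, down, down, down, right, right, up, right, down, down, left, down, down, right, right, up, up, right, right, right, down, down
Number of turns: 10

Solution:

┌─┬───────┬─────┐
│A│       │     │
│ ╵ ┌───┐ └───┐ │
│↓  │   │     │ │
│ ┌─┘ ╷ └───┐ │ │
│↓│   │     │ │ │
│ │ ┌─┴─┐ ╶─┤ │ │
│↓│ │↱ ↓│   │ │ │
│ └─┘ ╷ │ ╷ │ │ │
│↳ → ↑│↓│ │ │ │ │
├───┬─┘ ├─┘ └─┘ │
│   │↓ ↲│↱ → → ↓│
│ ╷ │ ┌─┘ ┌───┐ │
│ │ │↓│  ↑│   │↓│
│ └─┘ └─╴ │ ╶─┘ │
│    ↳ → ↑│    B│
└─────────┴─────┘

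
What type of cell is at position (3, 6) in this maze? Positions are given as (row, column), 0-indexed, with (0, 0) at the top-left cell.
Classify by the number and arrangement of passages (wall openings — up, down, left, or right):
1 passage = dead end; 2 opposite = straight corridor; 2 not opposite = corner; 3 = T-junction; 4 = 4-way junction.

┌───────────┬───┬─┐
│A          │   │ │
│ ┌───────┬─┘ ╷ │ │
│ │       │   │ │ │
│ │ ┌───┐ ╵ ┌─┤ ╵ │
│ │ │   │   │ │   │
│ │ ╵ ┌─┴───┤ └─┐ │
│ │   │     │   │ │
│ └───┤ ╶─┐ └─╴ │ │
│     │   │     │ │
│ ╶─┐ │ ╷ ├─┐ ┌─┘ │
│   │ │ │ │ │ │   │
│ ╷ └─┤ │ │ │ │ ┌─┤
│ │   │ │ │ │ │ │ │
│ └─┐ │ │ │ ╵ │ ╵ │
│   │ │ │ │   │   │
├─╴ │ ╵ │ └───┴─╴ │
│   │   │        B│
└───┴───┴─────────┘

Checking cell at (3, 6):
Number of passages: 2
Cell type: corner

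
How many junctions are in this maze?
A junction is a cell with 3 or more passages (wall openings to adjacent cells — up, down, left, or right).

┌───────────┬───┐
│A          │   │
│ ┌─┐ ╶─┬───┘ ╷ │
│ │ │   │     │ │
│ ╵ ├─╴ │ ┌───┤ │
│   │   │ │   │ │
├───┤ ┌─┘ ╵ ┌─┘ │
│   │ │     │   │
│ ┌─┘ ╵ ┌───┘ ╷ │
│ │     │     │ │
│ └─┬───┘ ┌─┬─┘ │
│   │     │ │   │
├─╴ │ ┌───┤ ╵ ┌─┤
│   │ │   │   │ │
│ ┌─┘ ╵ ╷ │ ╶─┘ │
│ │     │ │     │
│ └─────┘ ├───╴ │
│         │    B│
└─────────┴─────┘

Checking each cell for number of passages:

Junctions found (3+ passages):
  (0, 2): 3 passages
  (3, 4): 3 passages
  (3, 7): 3 passages
  (4, 2): 3 passages
  (6, 5): 3 passages
  (7, 2): 3 passages
  (7, 7): 3 passages
Total junctions: 7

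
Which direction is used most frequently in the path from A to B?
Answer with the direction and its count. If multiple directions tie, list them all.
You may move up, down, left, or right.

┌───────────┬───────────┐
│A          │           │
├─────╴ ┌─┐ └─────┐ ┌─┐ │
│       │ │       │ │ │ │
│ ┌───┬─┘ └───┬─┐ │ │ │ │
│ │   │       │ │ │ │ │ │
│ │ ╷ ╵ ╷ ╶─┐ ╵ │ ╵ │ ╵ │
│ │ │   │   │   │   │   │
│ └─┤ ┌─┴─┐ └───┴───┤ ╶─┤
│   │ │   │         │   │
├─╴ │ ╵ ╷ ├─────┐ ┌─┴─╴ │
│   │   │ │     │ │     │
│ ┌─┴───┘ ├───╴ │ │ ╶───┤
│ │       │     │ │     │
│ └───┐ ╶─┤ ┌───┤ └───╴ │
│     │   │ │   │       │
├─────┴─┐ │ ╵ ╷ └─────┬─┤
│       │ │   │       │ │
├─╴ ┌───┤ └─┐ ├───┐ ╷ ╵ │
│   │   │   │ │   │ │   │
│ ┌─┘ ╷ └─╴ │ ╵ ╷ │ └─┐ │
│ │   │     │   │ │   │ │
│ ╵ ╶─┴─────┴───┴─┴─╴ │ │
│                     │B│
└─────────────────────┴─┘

Directions: right, right, right, right, right, down, right, right, right, down, down, right, up, up, up, right, right, down, down, down, left, down, right, down, left, left, down, right, right, down, left, left, left, up, up, up, left, left, left, up, left, up, left, down, left, down, down, right, up, right, down, down, left, down, right, down, down, right, down, left, left, up, left, down, left, down, right, right, right, right, right, right, right, right, right, up, left, up, up, right, down, right, down, down
Counts: {'right': 29, 'down': 24, 'up': 13, 'left': 18}
Most common: right (29 times)

Solution:

┌───────────┬───────────┐
│A → → → → ↓│      ↱ → ↓│
├─────╴ ┌─┐ └─────┐ ┌─┐ │
│       │ │↳ → → ↓│↑│ │↓│
│ ┌───┬─┘ └───┬─┐ │ │ │ │
│ │   │↓ ↰    │ │↓│↑│ │↓│
│ │ ╷ ╵ ╷ ╶─┐ ╵ │ ╵ │ ╵ │
│ │ │↓ ↲│↑ ↰│   │↳ ↑│↓ ↲│
│ └─┤ ┌─┴─┐ └───┴───┤ ╶─┤
│   │↓│↱ ↓│↑ ← ← ↰  │↳ ↓│
├─╴ │ ╵ ╷ ├─────┐ ┌─┴─╴ │
│   │↳ ↑│↓│     │↑│↓ ← ↲│
│ ┌─┴───┘ ├───╴ │ │ ╶───┤
│ │    ↓ ↲│     │↑│↳ → ↓│
│ └───┐ ╶─┤ ┌───┤ └───╴ │
│     │↳ ↓│ │   │↑ ← ← ↲│
├─────┴─┐ │ ╵ ╷ └─────┬─┤
│       │↓│   │    ↱ ↓│ │
├─╴ ┌───┤ └─┐ ├───┐ ╷ ╵ │
│   │↓ ↰│↳ ↓│ │   │↑│↳ ↓│
│ ┌─┘ ╷ └─╴ │ ╵ ╷ │ └─┐ │
│ │↓ ↲│↑ ← ↲│   │ │↑ ↰│↓│
│ ╵ ╶─┴─────┴───┴─┴─╴ │ │
│  ↳ → → → → → → → → ↑│B│
└─────────────────────┴─┘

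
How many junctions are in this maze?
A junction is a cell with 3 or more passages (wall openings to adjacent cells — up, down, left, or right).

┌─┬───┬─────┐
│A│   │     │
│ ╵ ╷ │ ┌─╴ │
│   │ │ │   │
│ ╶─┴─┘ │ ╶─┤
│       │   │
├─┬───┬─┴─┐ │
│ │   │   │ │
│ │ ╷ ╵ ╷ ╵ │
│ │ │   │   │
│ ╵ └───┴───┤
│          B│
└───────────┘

Checking each cell for number of passages:

Junctions found (3+ passages):
  (1, 0): 3 passages
  (5, 1): 3 passages
Total junctions: 2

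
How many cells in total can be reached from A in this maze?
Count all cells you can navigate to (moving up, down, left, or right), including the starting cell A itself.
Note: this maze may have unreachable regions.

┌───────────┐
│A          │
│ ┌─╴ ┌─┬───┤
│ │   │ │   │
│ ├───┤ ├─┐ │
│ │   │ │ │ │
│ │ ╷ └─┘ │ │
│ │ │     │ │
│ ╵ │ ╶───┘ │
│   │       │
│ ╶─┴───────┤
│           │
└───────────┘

Using BFS/flood-fill to find all reachable cells from A:
Maze size: 6 × 6 = 36 total cells
2 cell(s) are walled off and cannot be reached from A.
Reachable cells: 34

Reachable region (· marks reachable cells):

┌───────────┐
│A · · · · ·│
│ ┌─╴ ┌─┬───┤
│·│· ·│ │· ·│
│ ├───┤ ├─┐ │
│·│· ·│ │·│·│
│ │ ╷ └─┘ │ │
│·│·│· · ·│·│
│ ╵ │ ╶───┘ │
│· ·│· · · ·│
│ ╶─┴───────┤
│· · · · · ·│
└───────────┘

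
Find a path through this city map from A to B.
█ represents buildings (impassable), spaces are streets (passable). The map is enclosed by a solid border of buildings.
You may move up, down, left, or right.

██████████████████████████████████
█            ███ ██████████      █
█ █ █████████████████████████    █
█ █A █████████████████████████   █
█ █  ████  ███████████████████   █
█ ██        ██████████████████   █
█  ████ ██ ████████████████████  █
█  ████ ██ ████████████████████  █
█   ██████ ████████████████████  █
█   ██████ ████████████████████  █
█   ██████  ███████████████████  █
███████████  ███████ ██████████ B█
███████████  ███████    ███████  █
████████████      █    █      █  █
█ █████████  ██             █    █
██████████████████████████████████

Finding the shortest path from A to B:
Movement: cardinal only
Path length: 45 steps
Directions: down → right → down → right → right → right → right → right → right → down → down → down → down → down → right → down → down → right → down → right → right → right → down → right → right → right → right → right → right → right → right → right → up → right → right → right → right → right → down → right → right → up → up → up → right

Solution:

██████████████████████████████████
█            ███ ██████████      █
█ █ █████████████████████████    █
█ █A █████████████████████████   █
█ █↳↓████  ███████████████████   █
█ ██↳→→→→→↓ ██████████████████   █
█  ████ ██↓████████████████████  █
█  ████ ██↓████████████████████  █
█   ██████↓████████████████████  █
█   ██████↓████████████████████  █
█   ██████↳↓███████████████████  █
███████████↓ ███████ ██████████↱B█
███████████↳↓███████    ███████↑ █
████████████↳→→↓  █    █↱→→→→↓█↑ █
█ █████████  ██↳→→→→→→→→↑   █↳→↑ █
██████████████████████████████████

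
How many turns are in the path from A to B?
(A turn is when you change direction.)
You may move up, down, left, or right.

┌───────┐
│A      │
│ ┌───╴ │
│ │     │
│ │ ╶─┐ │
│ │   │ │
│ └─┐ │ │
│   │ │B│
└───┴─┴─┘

Directions: right, right, right, down, down, down
Number of turns: 1

Solution:

┌───────┐
│A → → ↓│
│ ┌───╴ │
│ │    ↓│
│ │ ╶─┐ │
│ │   │↓│
│ └─┐ │ │
│   │ │B│
└───┴─┴─┘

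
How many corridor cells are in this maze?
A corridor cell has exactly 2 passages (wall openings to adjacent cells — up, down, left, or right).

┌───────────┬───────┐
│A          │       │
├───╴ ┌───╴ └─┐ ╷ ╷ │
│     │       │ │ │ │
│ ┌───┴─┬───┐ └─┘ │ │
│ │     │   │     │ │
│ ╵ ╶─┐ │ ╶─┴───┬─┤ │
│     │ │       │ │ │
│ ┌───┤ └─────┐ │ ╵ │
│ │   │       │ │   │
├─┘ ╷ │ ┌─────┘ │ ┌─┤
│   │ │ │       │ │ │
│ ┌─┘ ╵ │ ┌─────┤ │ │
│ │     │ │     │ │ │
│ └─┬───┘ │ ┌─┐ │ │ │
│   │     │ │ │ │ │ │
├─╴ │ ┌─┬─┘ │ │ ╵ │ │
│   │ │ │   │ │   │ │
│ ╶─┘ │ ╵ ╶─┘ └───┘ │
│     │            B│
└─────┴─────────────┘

Counting cells with exactly 2 passages:
Total corridor cells: 76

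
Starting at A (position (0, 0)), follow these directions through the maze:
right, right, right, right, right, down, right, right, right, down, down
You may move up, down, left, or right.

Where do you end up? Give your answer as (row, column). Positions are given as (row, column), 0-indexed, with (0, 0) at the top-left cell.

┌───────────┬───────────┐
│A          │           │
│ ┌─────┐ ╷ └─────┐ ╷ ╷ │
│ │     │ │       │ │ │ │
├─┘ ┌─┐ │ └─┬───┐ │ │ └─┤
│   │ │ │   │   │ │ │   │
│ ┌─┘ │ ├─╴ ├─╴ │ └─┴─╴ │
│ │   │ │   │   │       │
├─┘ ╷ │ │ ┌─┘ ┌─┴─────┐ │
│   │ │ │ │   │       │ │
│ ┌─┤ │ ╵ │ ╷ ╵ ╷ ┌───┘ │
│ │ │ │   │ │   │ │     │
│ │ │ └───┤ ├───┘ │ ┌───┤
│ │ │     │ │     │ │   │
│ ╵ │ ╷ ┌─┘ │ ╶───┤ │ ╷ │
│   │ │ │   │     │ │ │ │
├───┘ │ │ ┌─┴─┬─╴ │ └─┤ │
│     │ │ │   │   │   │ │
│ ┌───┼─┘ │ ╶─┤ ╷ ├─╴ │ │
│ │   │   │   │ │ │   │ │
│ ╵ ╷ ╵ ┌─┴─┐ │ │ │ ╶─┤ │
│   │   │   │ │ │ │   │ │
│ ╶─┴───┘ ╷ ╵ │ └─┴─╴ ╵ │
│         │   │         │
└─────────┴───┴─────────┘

Following directions step by step:
Start: (0, 0)
  right: (0, 0) → (0, 1)
  right: (0, 1) → (0, 2)
  right: (0, 2) → (0, 3)
  right: (0, 3) → (0, 4)
  right: (0, 4) → (0, 5)
  down: (0, 5) → (1, 5)
  right: (1, 5) → (1, 6)
  right: (1, 6) → (1, 7)
  right: (1, 7) → (1, 8)
  down: (1, 8) → (2, 8)
  down: (2, 8) → (3, 8)
Final position: (3, 8)

Path taken:

┌───────────┬───────────┐
│A → → → → ↓│           │
│ ┌─────┐ ╷ └─────┐ ╷ ╷ │
│ │     │ │↳ → → ↓│ │ │ │
├─┘ ┌─┐ │ └─┬───┐ │ │ └─┤
│   │ │ │   │   │↓│ │   │
│ ┌─┘ │ ├─╴ ├─╴ │ └─┴─╴ │
│ │   │ │   │   │B      │
├─┘ ╷ │ │ ┌─┘ ┌─┴─────┐ │
│   │ │ │ │   │       │ │
│ ┌─┤ │ ╵ │ ╷ ╵ ╷ ┌───┘ │
│ │ │ │   │ │   │ │     │
│ │ │ └───┤ ├───┘ │ ┌───┤
│ │ │     │ │     │ │   │
│ ╵ │ ╷ ┌─┘ │ ╶───┤ │ ╷ │
│   │ │ │   │     │ │ │ │
├───┘ │ │ ┌─┴─┬─╴ │ └─┤ │
│     │ │ │   │   │   │ │
│ ┌───┼─┘ │ ╶─┤ ╷ ├─╴ │ │
│ │   │   │   │ │ │   │ │
│ ╵ ╷ ╵ ┌─┴─┐ │ │ │ ╶─┤ │
│   │   │   │ │ │ │   │ │
│ ╶─┴───┘ ╷ ╵ │ └─┴─╴ ╵ │
│         │   │         │
└─────────┴───┴─────────┘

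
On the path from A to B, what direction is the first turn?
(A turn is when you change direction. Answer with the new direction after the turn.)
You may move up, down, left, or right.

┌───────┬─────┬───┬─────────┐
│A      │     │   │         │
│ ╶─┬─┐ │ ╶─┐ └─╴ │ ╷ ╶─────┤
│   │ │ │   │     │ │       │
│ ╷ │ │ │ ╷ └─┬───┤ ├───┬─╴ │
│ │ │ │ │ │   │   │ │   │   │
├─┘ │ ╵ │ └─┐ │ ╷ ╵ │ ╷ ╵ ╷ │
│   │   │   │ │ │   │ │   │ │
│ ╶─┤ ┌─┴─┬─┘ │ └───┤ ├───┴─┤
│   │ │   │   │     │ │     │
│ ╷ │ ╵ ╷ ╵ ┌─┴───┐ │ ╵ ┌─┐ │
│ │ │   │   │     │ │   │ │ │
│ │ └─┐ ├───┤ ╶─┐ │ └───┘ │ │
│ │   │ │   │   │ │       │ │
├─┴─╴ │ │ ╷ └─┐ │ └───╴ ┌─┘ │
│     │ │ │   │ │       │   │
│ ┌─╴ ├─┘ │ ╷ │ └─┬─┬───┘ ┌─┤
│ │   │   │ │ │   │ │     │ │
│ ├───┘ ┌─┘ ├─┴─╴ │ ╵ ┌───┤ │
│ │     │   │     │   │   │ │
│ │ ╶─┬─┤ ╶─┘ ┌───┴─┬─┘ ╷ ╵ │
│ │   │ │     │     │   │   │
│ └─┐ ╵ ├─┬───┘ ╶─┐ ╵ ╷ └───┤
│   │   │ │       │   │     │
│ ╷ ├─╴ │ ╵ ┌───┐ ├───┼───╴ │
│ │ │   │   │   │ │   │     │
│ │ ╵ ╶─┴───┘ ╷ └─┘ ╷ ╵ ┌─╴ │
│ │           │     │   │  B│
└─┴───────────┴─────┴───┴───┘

Directions: down, right, down, down, left, down, right, down, down, right, down, left, left, down, down, down, down, right, down, down, right, right, right, right, right, up, right, down, right, right, up, right, down, right, up, right, right, down
First turn direction: right

Solution:

┌───────┬─────┬───┬─────────┐
│A      │     │   │         │
│ ╶─┬─┐ │ ╶─┐ └─╴ │ ╷ ╶─────┤
│↳ ↓│ │ │   │     │ │       │
│ ╷ │ │ │ ╷ └─┬───┤ ├───┬─╴ │
│ │↓│ │ │ │   │   │ │   │   │
├─┘ │ ╵ │ └─┐ │ ╷ ╵ │ ╷ ╵ ╷ │
│↓ ↲│   │   │ │ │   │ │   │ │
│ ╶─┤ ┌─┴─┬─┘ │ └───┤ ├───┴─┤
│↳ ↓│ │   │   │     │ │     │
│ ╷ │ ╵ ╷ ╵ ┌─┴───┐ │ ╵ ┌─┐ │
│ │↓│   │   │     │ │   │ │ │
│ │ └─┐ ├───┤ ╶─┐ │ └───┘ │ │
│ │↳ ↓│ │   │   │ │       │ │
├─┴─╴ │ │ ╷ └─┐ │ └───╴ ┌─┘ │
│↓ ← ↲│ │ │   │ │       │   │
│ ┌─╴ ├─┘ │ ╷ │ └─┬─┬───┘ ┌─┤
│↓│   │   │ │ │   │ │     │ │
│ ├───┘ ┌─┘ ├─┴─╴ │ ╵ ┌───┤ │
│↓│     │   │     │   │   │ │
│ │ ╶─┬─┤ ╶─┘ ┌───┴─┬─┘ ╷ ╵ │
│↓│   │ │     │     │   │   │
│ └─┐ ╵ ├─┬───┘ ╶─┐ ╵ ╷ └───┤
│↳ ↓│   │ │       │   │     │
│ ╷ ├─╴ │ ╵ ┌───┐ ├───┼───╴ │
│ │↓│   │   │↱ ↓│ │↱ ↓│↱ → ↓│
│ │ ╵ ╶─┴───┘ ╷ └─┘ ╷ ╵ ┌─╴ │
│ │↳ → → → → ↑│↳ → ↑│↳ ↑│  B│
└─┴───────────┴─────┴───┴───┘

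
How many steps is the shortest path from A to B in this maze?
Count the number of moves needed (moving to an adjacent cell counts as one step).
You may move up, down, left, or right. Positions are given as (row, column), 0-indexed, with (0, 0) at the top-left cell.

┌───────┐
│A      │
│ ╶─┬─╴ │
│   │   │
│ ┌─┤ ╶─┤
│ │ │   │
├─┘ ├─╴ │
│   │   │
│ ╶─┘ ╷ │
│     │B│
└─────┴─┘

Using BFS to find shortest path:
Start: (0, 0), End: (4, 3)
Path found:
(0,0) → (0,1) → (0,2) → (0,3) → (1,3) → (1,2) → (2,2) → (2,3) → (3,3) → (4,3)
Number of steps: 9

Solution:

┌───────┐
│A → → ↓│
│ ╶─┬─╴ │
│   │↓ ↲│
│ ┌─┤ ╶─┤
│ │ │↳ ↓│
├─┘ ├─╴ │
│   │  ↓│
│ ╶─┘ ╷ │
│     │B│
└─────┴─┘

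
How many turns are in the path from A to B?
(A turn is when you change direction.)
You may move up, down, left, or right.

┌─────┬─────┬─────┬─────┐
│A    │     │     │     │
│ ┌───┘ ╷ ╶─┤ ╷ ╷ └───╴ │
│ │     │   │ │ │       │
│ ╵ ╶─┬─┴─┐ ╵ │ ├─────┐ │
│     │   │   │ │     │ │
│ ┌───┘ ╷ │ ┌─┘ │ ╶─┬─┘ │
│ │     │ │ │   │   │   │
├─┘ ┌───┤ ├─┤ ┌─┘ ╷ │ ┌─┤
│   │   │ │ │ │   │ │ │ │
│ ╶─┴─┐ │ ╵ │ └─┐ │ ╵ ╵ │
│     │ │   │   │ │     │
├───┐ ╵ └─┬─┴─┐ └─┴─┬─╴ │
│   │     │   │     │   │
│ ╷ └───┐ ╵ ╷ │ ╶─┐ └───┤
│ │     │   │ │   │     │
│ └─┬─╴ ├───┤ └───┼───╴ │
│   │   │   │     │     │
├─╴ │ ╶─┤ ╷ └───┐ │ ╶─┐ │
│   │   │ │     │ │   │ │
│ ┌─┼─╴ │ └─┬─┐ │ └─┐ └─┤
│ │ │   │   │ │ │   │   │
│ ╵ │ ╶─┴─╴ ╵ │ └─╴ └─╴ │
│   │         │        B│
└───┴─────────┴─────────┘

Directions: down, down, right, up, right, right, up, right, down, right, down, right, up, up, right, down, down, down, left, down, down, right, down, right, right, down, right, right, down, left, left, down, right, down, right, down
Number of turns: 26

Solution:

┌─────┬─────┬─────┬─────┐
│A    │↱ ↓  │↱ ↓  │     │
│ ┌───┘ ╷ ╶─┤ ╷ ╷ └───╴ │
│↓│↱ → ↑│↳ ↓│↑│↓│       │
│ ╵ ╶─┬─┴─┐ ╵ │ ├─────┐ │
│↳ ↑  │   │↳ ↑│↓│     │ │
│ ┌───┘ ╷ │ ┌─┘ │ ╶─┬─┘ │
│ │     │ │ │↓ ↲│   │   │
├─┘ ┌───┤ ├─┤ ┌─┘ ╷ │ ┌─┤
│   │   │ │ │↓│   │ │ │ │
│ ╶─┴─┐ │ ╵ │ └─┐ │ ╵ ╵ │
│     │ │   │↳ ↓│ │     │
├───┐ ╵ └─┬─┴─┐ └─┴─┬─╴ │
│   │     │   │↳ → ↓│   │
│ ╷ └───┐ ╵ ╷ │ ╶─┐ └───┤
│ │     │   │ │   │↳ → ↓│
│ └─┬─╴ ├───┤ └───┼───╴ │
│   │   │   │     │↓ ← ↲│
├─╴ │ ╶─┤ ╷ └───┐ │ ╶─┐ │
│   │   │ │     │ │↳ ↓│ │
│ ┌─┼─╴ │ └─┬─┐ │ └─┐ └─┤
│ │ │   │   │ │ │   │↳ ↓│
│ ╵ │ ╶─┴─╴ ╵ │ └─╴ └─╴ │
│   │         │        B│
└───┴─────────┴─────────┘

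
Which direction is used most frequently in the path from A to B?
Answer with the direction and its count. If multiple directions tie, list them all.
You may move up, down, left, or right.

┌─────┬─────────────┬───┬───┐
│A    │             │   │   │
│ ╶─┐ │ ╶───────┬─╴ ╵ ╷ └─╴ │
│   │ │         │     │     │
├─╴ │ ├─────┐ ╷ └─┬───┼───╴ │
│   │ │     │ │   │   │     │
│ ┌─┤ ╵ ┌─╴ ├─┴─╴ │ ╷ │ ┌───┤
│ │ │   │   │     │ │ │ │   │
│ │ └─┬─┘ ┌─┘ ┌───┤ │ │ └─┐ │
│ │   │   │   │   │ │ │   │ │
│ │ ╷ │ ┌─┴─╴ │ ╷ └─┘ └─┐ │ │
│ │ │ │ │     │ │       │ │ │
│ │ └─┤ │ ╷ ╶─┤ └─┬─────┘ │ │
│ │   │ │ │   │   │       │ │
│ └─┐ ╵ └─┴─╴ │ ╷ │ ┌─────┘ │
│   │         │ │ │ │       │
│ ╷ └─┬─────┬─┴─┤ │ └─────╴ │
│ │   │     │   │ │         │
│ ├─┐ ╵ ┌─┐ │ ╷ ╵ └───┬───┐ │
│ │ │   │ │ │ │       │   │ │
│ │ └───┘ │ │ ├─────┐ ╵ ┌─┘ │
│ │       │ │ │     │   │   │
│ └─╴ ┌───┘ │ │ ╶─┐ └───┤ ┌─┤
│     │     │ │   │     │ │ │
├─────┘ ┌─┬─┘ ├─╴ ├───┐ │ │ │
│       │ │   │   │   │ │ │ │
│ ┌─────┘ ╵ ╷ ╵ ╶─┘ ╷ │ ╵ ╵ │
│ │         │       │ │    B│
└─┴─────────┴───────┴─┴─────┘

Directions: right, right, down, down, down, right, up, right, right, down, left, down, left, down, down, down, right, right, right, up, left, up, right, up, up, right, right, up, left, up, left, left, left, left, up, right, right, right, right, right, right, down, right, up, right, down, right, right, down, left, left, down, down, right, down, down, left, left, left, down, down, right, right, right, right, down, down, left, down, down, down, right
Counts: {'right': 27, 'down': 22, 'up': 9, 'left': 14}
Most common: right (27 times)

Solution:

┌─────┬─────────────┬───┬───┐
│A → ↓│↱ → → → → → ↓│↱ ↓│   │
│ ╶─┐ │ ╶───────┬─╴ ╵ ╷ └─╴ │
│   │↓│↑ ← ← ← ↰│  ↳ ↑│↳ → ↓│
├─╴ │ ├─────┐ ╷ └─┬───┼───╴ │
│   │↓│↱ → ↓│ │↑ ↰│   │↓ ← ↲│
│ ┌─┤ ╵ ┌─╴ ├─┴─╴ │ ╷ │ ┌───┤
│ │ │↳ ↑│↓ ↲│↱ → ↑│ │ │↓│   │
│ │ └─┬─┘ ┌─┘ ┌───┤ │ │ └─┐ │
│ │   │↓ ↲│  ↑│   │ │ │↳ ↓│ │
│ │ ╷ │ ┌─┴─╴ │ ╷ └─┘ └─┐ │ │
│ │ │ │↓│  ↱ ↑│ │       │↓│ │
│ │ └─┤ │ ╷ ╶─┤ └─┬─────┘ │ │
│ │   │↓│ │↑ ↰│   │↓ ← ← ↲│ │
│ └─┐ ╵ └─┴─╴ │ ╷ │ ┌─────┘ │
│   │  ↳ → → ↑│ │ │↓│       │
│ ╷ └─┬─────┬─┴─┤ │ └─────╴ │
│ │   │     │   │ │↳ → → → ↓│
│ ├─┐ ╵ ┌─┐ │ ╷ ╵ └───┬───┐ │
│ │ │   │ │ │ │       │   │↓│
│ │ └───┘ │ │ ├─────┐ ╵ ┌─┘ │
│ │       │ │ │     │   │↓ ↲│
│ └─╴ ┌───┘ │ │ ╶─┐ └───┤ ┌─┤
│     │     │ │   │     │↓│ │
├─────┘ ┌─┬─┘ ├─╴ ├───┐ │ │ │
│       │ │   │   │   │ │↓│ │
│ ┌─────┘ ╵ ╷ ╵ ╶─┘ ╷ │ ╵ ╵ │
│ │         │       │ │  ↳ B│
└─┴─────────┴───────┴─┴─────┘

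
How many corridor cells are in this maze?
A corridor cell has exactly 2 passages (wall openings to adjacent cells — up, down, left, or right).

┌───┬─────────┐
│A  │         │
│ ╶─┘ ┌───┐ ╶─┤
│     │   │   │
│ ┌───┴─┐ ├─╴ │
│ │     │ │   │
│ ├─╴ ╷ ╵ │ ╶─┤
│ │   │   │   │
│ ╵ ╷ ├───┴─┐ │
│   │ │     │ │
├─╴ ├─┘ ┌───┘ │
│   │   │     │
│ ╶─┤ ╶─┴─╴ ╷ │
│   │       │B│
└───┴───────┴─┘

Counting cells with exactly 2 passages:
Total corridor cells: 33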